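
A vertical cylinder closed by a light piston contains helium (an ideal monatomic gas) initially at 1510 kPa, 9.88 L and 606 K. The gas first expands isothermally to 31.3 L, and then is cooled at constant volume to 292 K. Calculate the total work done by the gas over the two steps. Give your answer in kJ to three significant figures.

W_total ≈ 17.2 kJ

Step 1 (isothermal): W = P₁V₁ ln(V₂/V₁) = (14919) ln(31.3/9.88) = 17203 J.
Step 2 (isochoric): W = 0 (constant volume).
W_total = 17203 + 0 = 17203 J.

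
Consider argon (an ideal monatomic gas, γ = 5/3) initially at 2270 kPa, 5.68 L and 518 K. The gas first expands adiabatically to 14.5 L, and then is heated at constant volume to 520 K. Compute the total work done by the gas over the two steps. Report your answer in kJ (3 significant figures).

W_total ≈ 8.99 kJ

Step 1 (adiabatic): W = (P₁V₁ − P₂V₂)/(γ−1) = (12894 − 6903)/0.667 = 8986 J.
Step 2 (isochoric): W = 0 (constant volume).
W_total = 8986 + 0 = 8986 J.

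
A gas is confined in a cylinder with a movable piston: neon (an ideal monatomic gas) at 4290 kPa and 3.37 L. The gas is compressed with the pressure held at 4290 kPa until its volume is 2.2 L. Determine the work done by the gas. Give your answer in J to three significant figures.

W ≈ -5020 J

Isobaric: W = P ΔV.
W = (4290 kPa)(2.2 − 3.37 L) = (4290)(-1.17) = -5019 J.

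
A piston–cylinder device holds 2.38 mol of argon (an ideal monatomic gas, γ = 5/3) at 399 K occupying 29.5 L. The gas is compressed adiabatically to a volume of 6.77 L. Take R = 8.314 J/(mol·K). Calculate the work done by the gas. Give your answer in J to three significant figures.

Adiabatic: TV^(γ−1) = const with γ = 5/3.
T₂ = T₁ (V₁/V₂)^(γ−1) = 399 × (29.5/6.77)^0.667 = 399 × 2.668 = 1064 K.
W_by = nCᵥ(T₁ − T₂) = (2.38)(12.47)(399 − 1064) = -19751 J.

W ≈ -19800 J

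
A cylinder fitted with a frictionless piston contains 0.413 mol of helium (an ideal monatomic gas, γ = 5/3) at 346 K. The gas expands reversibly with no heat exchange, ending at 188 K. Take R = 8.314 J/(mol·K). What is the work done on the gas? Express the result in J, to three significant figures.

Adiabatic ⇒ Q = 0, so W_by = −ΔU = nCᵥ(T₁ − T₂).
Cᵥ = 3R/2 = 12.47 J/(mol·K).
W = (0.413)(12.47)(346 − 188) = 813.8 J.
Work on gas = −W_by = -813.8 J.

W ≈ -814 J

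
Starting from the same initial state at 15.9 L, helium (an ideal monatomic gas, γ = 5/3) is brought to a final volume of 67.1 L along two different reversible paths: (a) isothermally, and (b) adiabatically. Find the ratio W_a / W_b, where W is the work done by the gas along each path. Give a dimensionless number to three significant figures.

Path (a) isothermal: W = P₁V₁ ln(V₂/V₁) → W_a/(P₁V₁) = 1.44.
Path (b) adiabatic: W = P₁V₁(1 − (V₁/V₂)^(γ−1))/(γ−1) → W_b/(P₁V₁) = 0.9256.
W_a / W_b = 1.44 / 0.9256 = 1.556.

W_a / W_b ≈ 1.56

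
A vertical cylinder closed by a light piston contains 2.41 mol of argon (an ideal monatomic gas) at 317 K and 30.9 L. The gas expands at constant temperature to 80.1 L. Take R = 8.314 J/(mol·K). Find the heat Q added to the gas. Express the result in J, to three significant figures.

Q ≈ 6050 J

Isothermal ⇒ ΔU = 0, so Q = W = nRT ln(V₂/V₁).
Q = (2.41)(8.314)(317) ln(80.1/30.9) = 6352 × 0.9525 = 6050 J.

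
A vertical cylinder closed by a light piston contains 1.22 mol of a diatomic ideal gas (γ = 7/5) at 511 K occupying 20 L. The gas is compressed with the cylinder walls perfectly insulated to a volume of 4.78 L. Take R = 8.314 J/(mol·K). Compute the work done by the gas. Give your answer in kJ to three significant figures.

W ≈ -10.0 kJ

Adiabatic: TV^(γ−1) = const with γ = 7/5.
T₂ = T₁ (V₁/V₂)^(γ−1) = 511 × (20/4.78)^0.4 = 511 × 1.773 = 905.9 K.
W_by = nCᵥ(T₁ − T₂) = (1.22)(20.79)(511 − 905.9) = -10013 J.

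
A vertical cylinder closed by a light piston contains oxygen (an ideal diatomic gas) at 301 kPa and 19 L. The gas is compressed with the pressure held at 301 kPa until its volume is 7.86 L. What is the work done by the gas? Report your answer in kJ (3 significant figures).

W ≈ -3.35 kJ

Isobaric: W = P ΔV.
W = (301 kPa)(7.86 − 19 L) = (301)(-11.14) = -3353 J.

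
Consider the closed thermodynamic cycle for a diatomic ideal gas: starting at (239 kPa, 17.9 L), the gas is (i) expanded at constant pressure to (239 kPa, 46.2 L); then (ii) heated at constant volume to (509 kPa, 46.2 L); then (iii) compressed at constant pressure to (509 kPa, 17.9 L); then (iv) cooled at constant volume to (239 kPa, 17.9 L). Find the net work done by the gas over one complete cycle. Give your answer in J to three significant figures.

Constant-volume legs do no work.
W(i) = (239)(46.2 − 17.9) = 6764 J; W(iii) = (509)(17.9 − 46.2) = -14405 J.
W_net = 6764 − 14405 = -7641 J (the counter-clockwise enclosed area).

W_net ≈ -7640 J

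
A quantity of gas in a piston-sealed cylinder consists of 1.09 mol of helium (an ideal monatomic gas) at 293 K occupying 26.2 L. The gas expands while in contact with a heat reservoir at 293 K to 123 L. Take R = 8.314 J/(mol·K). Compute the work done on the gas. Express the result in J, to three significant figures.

Isothermal: W = nRT ln(V₂/V₁).
W = (1.09)(8.314)(293) × ln(123/26.2)
  = 2655 × 1.546
W_by_gas = 4106 J; work on gas = −W_by = -4106 J.

W ≈ -4110 J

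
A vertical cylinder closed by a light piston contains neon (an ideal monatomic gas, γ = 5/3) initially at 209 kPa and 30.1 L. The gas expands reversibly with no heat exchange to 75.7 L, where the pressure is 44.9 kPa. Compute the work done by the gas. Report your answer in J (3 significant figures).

W ≈ 4340 J

Adiabatic: W = (P₁V₁ − P₂V₂)/(γ − 1) with γ = 5/3.
P₁V₁ = 6291 J, P₂V₂ = 3399 J.
W = (6291 − 3399) / 0.6667 = 4338 J.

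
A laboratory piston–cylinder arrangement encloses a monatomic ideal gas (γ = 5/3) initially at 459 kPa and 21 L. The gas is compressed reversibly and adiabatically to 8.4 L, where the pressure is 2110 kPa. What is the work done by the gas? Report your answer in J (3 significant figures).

Adiabatic: W = (P₁V₁ − P₂V₂)/(γ − 1) with γ = 5/3.
P₁V₁ = 9639 J, P₂V₂ = 17724 J.
W = (9639 − 17724) / 0.6667 = -12127 J.

W ≈ -12100 J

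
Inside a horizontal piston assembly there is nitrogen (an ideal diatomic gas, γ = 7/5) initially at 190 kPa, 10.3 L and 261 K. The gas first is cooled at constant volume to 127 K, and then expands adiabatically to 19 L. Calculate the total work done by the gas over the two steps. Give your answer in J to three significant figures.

Step 1 (isochoric): W = 0 (constant volume).
After step 1: P = 92.45 kPa (V unchanged).
Step 2 (adiabatic): W = (P₁V₁ − P₂V₂)/(γ−1) = (952.3 − 745.4)/0.4 = 517.1 J.
W_total = 0 + 517.1 = 517.1 J.

W_total ≈ 517 J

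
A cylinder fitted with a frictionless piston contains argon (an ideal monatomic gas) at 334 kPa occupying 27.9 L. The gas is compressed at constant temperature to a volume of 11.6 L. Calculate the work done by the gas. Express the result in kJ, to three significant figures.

Isothermal: W = nRT ln(V₂/V₁) = P₁V₁ ln(V₂/V₁).
P₁V₁ = (334 kPa)(27.9 L) = 9319 J.
W = 9319 × ln(11.6/27.9) = 9319 × -0.8776
W_by_gas = -8178 J.

W ≈ -8.18 kJ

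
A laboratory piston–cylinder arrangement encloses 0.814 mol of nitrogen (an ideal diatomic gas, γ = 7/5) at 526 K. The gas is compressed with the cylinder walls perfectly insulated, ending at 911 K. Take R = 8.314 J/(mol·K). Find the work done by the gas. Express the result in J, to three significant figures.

Adiabatic ⇒ Q = 0, so W_by = −ΔU = nCᵥ(T₁ − T₂).
Cᵥ = 5R/2 = 20.79 J/(mol·K).
W = (0.814)(20.79)(526 − 911) = -6514 J.

W ≈ -6510 J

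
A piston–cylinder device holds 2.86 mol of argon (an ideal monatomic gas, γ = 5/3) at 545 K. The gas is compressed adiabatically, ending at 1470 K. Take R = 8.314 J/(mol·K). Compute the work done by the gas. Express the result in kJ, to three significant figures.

W ≈ -33.0 kJ

Adiabatic ⇒ Q = 0, so W_by = −ΔU = nCᵥ(T₁ − T₂).
Cᵥ = 3R/2 = 12.47 J/(mol·K).
W = (2.86)(12.47)(545 − 1470) = -32992 J.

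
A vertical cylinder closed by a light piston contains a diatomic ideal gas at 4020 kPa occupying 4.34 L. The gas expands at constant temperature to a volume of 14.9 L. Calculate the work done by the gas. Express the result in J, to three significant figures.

Isothermal: W = nRT ln(V₂/V₁) = P₁V₁ ln(V₂/V₁).
P₁V₁ = (4020 kPa)(4.34 L) = 17447 J.
W = 17447 × ln(14.9/4.34) = 17447 × 1.233
W_by_gas = 21520 J.

W ≈ 21500 J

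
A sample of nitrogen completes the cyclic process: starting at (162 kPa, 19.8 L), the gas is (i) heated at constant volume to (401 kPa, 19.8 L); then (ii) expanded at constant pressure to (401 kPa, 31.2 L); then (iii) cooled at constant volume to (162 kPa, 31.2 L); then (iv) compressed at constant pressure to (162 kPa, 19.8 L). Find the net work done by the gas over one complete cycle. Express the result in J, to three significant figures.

Constant-volume legs do no work.
W(ii) = (401)(31.2 − 19.8) = 4571 J; W(iv) = (162)(19.8 − 31.2) = -1847 J.
W_net = 4571 − 1847 = 2725 J (the clockwise enclosed area).

W_net ≈ 2720 J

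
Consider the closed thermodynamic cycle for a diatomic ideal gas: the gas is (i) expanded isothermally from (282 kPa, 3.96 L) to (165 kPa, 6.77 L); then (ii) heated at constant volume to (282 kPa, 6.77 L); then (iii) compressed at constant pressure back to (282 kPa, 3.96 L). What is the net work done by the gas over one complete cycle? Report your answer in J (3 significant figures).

Leg (i): W = PᵢVᵢ ln(V_f/Vᵢ) = (1117) ln(6.77/3.96) = 598.8 J.
Leg (ii): W = 0.
Leg (iii): W = PΔV = (282)(3.96 − 6.77) = -792.4 J.
W_net = 598.8 − 792.4 = -193.6 J.

W_net ≈ -194 J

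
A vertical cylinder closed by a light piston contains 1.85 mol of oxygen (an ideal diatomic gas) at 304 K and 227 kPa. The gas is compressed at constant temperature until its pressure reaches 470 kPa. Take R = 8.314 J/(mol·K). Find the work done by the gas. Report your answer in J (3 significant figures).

Isothermal process: W = nRT ln(V₂/V₁) = nRT ln(P₁/P₂).
W = (1.85)(8.314)(304) × ln(227/470)
  = 4676 × ln(0.483) = 4676 × -0.7278
W_by_gas = -3403 J.

W ≈ -3400 J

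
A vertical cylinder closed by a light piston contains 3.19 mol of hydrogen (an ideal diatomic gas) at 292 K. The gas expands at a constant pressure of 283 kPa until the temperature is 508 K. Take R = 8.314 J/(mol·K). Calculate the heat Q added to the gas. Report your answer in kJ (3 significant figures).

Q ≈ 20.1 kJ

Isobaric: W = nRΔT = (3.19)(8.314)(216) = 5729 J.
ΔU = nCᵥΔT with Cᵥ = 5R/2: ΔU = (3.19)(20.79)(216) = 14322 J.
Q = ΔU + W = 14322 + 5729 = 20050 J.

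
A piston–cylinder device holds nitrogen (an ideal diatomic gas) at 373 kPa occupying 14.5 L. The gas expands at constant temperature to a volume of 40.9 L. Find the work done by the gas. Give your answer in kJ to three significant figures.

Isothermal: W = nRT ln(V₂/V₁) = P₁V₁ ln(V₂/V₁).
P₁V₁ = (373 kPa)(14.5 L) = 5408 J.
W = 5408 × ln(40.9/14.5) = 5408 × 1.037
W_by_gas = 5609 J.

W ≈ 5.61 kJ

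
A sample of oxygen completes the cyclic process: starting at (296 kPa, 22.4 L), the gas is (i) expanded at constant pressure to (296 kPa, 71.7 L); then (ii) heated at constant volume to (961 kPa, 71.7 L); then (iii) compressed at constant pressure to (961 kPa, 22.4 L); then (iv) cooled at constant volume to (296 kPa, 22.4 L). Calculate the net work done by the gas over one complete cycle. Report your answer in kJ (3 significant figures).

W_net ≈ -32.8 kJ

Constant-volume legs do no work.
W(i) = (296)(71.7 − 22.4) = 14593 J; W(iii) = (961)(22.4 − 71.7) = -47377 J.
W_net = 14593 − 47377 = -32784 J (the counter-clockwise enclosed area).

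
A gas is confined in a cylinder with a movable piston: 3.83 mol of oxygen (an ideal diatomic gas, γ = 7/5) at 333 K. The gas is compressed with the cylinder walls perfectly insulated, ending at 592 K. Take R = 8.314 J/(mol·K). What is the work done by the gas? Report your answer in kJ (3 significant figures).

W ≈ -20.6 kJ

Adiabatic ⇒ Q = 0, so W_by = −ΔU = nCᵥ(T₁ − T₂).
Cᵥ = 5R/2 = 20.79 J/(mol·K).
W = (3.83)(20.79)(333 − 592) = -20618 J.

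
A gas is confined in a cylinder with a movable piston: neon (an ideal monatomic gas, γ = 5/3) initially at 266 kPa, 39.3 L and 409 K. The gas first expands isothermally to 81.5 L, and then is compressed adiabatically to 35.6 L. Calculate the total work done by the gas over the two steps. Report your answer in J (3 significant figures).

W_total ≈ -3930 J

Step 1 (isothermal): W = P₁V₁ ln(V₂/V₁) = (10454) ln(81.5/39.3) = 7625 J.
After step 1: P = 128.3 kPa, V = 81.5 L, T = 409 K.
Step 2 (adiabatic): W = (P₁V₁ − P₂V₂)/(γ−1) = (10454 − 18158)/0.667 = -11557 J.
W_total = 7625 − 11557 = -3932 J.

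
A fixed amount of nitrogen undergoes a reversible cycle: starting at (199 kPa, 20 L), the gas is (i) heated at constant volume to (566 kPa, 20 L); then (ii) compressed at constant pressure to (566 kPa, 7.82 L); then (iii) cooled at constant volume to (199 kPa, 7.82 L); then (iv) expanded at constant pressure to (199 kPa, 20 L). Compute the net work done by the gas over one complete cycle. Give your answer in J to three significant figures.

Constant-volume legs do no work.
W(ii) = (566)(7.82 − 20) = -6894 J; W(iv) = (199)(20 − 7.82) = 2424 J.
W_net = -6894 + 2424 = -4470 J (the counter-clockwise enclosed area).

W_net ≈ -4470 J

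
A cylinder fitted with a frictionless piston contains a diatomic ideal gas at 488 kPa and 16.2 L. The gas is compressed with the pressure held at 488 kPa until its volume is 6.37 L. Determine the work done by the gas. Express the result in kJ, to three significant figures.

W ≈ -4.80 kJ

Isobaric: W = P ΔV.
W = (488 kPa)(6.37 − 16.2 L) = (488)(-9.83) = -4797 J.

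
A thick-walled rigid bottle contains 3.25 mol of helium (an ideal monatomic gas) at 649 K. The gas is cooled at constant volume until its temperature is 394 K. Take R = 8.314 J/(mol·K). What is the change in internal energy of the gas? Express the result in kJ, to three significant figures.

ΔU ≈ -10.3 kJ

Constant volume ⇒ W = 0, so Q = ΔU = nCᵥΔT with Cᵥ = 3R/2 = 12.47 J/(mol·K).
ΔU = (3.25)(12.47)(394 − 649) = -10335 J.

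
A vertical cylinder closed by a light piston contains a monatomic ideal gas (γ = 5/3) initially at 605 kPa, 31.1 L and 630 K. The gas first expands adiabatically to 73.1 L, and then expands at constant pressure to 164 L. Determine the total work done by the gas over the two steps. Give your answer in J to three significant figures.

Step 1 (adiabatic): W = (P₁V₁ − P₂V₂)/(γ−1) = (18816 − 10643)/0.667 = 12258 J.
After step 1: P = 145.6 kPa, V = 73.1 L, T = 356.4 K.
Step 2 (isobaric): W = PΔV = (145.6 kPa)(164 − 73.1 L) = 13235 J.
W_total = 12258 + 13235 = 25493 J.

W_total ≈ 25500 J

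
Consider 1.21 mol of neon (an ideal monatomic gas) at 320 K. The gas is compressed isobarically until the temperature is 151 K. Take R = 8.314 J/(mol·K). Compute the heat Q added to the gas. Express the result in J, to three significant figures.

Isobaric: W = nRΔT = (1.21)(8.314)(-169) = -1700 J.
ΔU = nCᵥΔT with Cᵥ = 3R/2: ΔU = (1.21)(12.47)(-169) = -2550 J.
Q = ΔU + W = -2550 − 1700 = -4250 J.

Q ≈ -4250 J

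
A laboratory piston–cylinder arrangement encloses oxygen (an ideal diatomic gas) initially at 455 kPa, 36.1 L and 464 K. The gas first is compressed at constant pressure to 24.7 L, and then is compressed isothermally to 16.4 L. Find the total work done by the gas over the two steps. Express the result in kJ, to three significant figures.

W_total ≈ -9.79 kJ

Step 1 (isobaric): W = PΔV = (455 kPa)(24.7 − 36.1 L) = -5187 J.
After step 1: P = 455 kPa, V = 24.7 L, T = 317.5 K.
Step 2 (isothermal): W = P₁V₁ ln(V₂/V₁) = (11238) ln(16.4/24.7) = -4602 J.
W_total = -5187 − 4602 = -9789 J.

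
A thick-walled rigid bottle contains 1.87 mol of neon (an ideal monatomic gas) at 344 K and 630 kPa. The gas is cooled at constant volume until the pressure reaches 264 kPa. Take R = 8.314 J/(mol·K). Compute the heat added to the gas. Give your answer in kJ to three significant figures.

Q ≈ -4.66 kJ

Constant volume ⇒ W = 0, so Q = ΔU = nCᵥΔT with Cᵥ = 3R/2 = 12.47 J/(mol·K).
At constant V, T₂/T₁ = P₂/P₁ ⇒ ΔT = T₁(P₂/P₁ − 1) = 344·(264/630 − 1) = -199.8 K.
ΔU = (1.87)(12.47)(-199.8) = -4661 J.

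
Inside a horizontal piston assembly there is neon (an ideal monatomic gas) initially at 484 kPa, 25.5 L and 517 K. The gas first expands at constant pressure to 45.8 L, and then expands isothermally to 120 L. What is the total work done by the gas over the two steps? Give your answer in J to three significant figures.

Step 1 (isobaric): W = PΔV = (484 kPa)(45.8 − 25.5 L) = 9825 J.
After step 1: P = 484 kPa, V = 45.8 L, T = 928.6 K.
Step 2 (isothermal): W = P₁V₁ ln(V₂/V₁) = (22167) ln(120/45.8) = 21352 J.
W_total = 9825 + 21352 = 31177 J.

W_total ≈ 31200 J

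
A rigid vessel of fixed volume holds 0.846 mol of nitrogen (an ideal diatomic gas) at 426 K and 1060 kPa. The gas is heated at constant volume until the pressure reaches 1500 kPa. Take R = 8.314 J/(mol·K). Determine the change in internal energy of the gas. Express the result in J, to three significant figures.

ΔU ≈ 3110 J

Constant volume ⇒ W = 0, so Q = ΔU = nCᵥΔT with Cᵥ = 5R/2 = 20.79 J/(mol·K).
At constant V, T₂/T₁ = P₂/P₁ ⇒ ΔT = T₁(P₂/P₁ − 1) = 426·(1500/1060 − 1) = 176.8 K.
ΔU = (0.846)(20.79)(176.8) = 3109 J.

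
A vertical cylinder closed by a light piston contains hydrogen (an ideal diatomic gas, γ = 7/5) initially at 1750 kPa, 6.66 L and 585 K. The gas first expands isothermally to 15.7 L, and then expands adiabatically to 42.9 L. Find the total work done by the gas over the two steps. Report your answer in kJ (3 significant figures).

W_total ≈ 19.6 kJ

Step 1 (isothermal): W = P₁V₁ ln(V₂/V₁) = (11655) ln(15.7/6.66) = 9995 J.
After step 1: P = 742.4 kPa, V = 15.7 L, T = 585 K.
Step 2 (adiabatic): W = (P₁V₁ − P₂V₂)/(γ−1) = (11655 − 7796)/0.4 = 9647 J.
W_total = 9995 + 9647 = 19641 J.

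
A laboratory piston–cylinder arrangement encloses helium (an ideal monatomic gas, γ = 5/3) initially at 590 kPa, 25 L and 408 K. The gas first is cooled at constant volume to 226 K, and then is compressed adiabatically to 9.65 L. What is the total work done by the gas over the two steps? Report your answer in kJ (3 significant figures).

Step 1 (isochoric): W = 0 (constant volume).
After step 1: P = 326.8 kPa (V unchanged).
Step 2 (adiabatic): W = (P₁V₁ − P₂V₂)/(γ−1) = (8170 − 15412)/0.667 = -10862 J.
W_total = 0 − 10862 = -10862 J.

W_total ≈ -10.9 kJ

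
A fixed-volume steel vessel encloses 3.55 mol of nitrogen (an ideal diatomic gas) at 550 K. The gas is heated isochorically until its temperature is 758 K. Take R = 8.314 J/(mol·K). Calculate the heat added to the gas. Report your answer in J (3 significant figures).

Constant volume ⇒ W = 0, so Q = ΔU = nCᵥΔT with Cᵥ = 5R/2 = 20.79 J/(mol·K).
ΔU = (3.55)(20.79)(758 − 550) = 15348 J.

Q ≈ 15300 J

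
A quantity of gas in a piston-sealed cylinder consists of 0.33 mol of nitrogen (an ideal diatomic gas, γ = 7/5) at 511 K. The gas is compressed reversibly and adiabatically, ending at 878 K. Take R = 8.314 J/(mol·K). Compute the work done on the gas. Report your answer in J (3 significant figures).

Adiabatic ⇒ Q = 0, so W_by = −ΔU = nCᵥ(T₁ − T₂).
Cᵥ = 5R/2 = 20.79 J/(mol·K).
W = (0.33)(20.79)(511 − 878) = -2517 J.
Work on gas = −W_by = 2517 J.

W ≈ 2520 J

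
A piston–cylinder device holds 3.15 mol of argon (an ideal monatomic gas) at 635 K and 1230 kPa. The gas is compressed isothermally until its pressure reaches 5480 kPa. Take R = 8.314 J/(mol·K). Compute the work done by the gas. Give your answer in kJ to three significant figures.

Isothermal process: W = nRT ln(V₂/V₁) = nRT ln(P₁/P₂).
W = (3.15)(8.314)(635) × ln(1230/5480)
  = 16630 × ln(0.2245) = 16630 × -1.494
W_by_gas = -24847 J.

W ≈ -24.8 kJ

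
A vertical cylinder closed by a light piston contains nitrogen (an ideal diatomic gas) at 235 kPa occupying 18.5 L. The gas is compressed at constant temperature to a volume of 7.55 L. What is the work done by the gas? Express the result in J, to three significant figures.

Isothermal: W = nRT ln(V₂/V₁) = P₁V₁ ln(V₂/V₁).
P₁V₁ = (235 kPa)(18.5 L) = 4348 J.
W = 4348 × ln(7.55/18.5) = 4348 × -0.8962
W_by_gas = -3896 J.

W ≈ -3900 J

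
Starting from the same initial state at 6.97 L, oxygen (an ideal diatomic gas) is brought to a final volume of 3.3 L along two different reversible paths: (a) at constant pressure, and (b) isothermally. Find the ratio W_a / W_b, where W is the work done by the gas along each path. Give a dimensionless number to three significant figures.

W_a / W_b ≈ 0.704

Path (a) isobaric: W = P₁(V₂ − V₁) → W_a/(P₁V₁) = -0.5265.
Path (b) isothermal: W = P₁V₁ ln(V₂/V₁) → W_b/(P₁V₁) = -0.7477.
W_a / W_b = -0.5265 / -0.7477 = 0.7042.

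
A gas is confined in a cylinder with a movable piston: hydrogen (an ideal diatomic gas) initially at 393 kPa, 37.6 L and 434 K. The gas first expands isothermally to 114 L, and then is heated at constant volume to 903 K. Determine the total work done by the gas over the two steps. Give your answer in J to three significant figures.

W_total ≈ 16400 J

Step 1 (isothermal): W = P₁V₁ ln(V₂/V₁) = (14777) ln(114/37.6) = 16390 J.
Step 2 (isochoric): W = 0 (constant volume).
W_total = 16390 + 0 = 16390 J.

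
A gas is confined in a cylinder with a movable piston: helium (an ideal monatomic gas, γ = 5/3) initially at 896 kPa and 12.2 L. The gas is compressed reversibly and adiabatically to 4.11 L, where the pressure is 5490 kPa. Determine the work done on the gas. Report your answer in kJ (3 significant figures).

W ≈ 17.4 kJ

Adiabatic: W = (P₁V₁ − P₂V₂)/(γ − 1) with γ = 5/3.
P₁V₁ = 10931 J, P₂V₂ = 22564 J.
W = (10931 − 22564) / 0.6667 = -17449 J.
Work on gas = −W_by = 17449 J.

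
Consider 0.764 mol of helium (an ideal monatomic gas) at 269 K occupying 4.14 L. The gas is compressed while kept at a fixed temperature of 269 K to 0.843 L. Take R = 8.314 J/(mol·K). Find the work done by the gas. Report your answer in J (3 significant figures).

W ≈ -2720 J

Isothermal: W = nRT ln(V₂/V₁).
W = (0.764)(8.314)(269) × ln(0.843/4.14)
  = 1709 × -1.591
W_by_gas = -2719 J.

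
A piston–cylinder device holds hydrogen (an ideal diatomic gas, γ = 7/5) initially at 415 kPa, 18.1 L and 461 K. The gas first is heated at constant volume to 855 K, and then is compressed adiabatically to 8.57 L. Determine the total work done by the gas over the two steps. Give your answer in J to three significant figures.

W_total ≈ -12100 J

Step 1 (isochoric): W = 0 (constant volume).
After step 1: P = 769.7 kPa (V unchanged).
Step 2 (adiabatic): W = (P₁V₁ − P₂V₂)/(γ−1) = (13931 − 18788)/0.4 = -12141 J.
W_total = 0 − 12141 = -12141 J.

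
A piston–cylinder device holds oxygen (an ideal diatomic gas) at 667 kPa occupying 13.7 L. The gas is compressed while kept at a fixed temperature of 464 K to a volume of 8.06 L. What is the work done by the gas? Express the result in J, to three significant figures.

W ≈ -4850 J

Isothermal: W = nRT ln(V₂/V₁) = P₁V₁ ln(V₂/V₁).
P₁V₁ = (667 kPa)(13.7 L) = 9138 J.
W = 9138 × ln(8.06/13.7) = 9138 × -0.5305
W_by_gas = -4847 J.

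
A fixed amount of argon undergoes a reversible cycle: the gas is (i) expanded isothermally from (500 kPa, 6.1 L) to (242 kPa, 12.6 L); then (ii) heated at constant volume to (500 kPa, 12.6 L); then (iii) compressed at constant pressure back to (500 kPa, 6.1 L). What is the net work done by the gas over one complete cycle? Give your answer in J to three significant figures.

Leg (i): W = PᵢVᵢ ln(V_f/Vᵢ) = (3050) ln(12.6/6.1) = 2212 J.
Leg (ii): W = 0.
Leg (iii): W = PΔV = (500)(6.1 − 12.6) = -3250 J.
W_net = 2212 − 3250 = -1038 J.

W_net ≈ -1040 J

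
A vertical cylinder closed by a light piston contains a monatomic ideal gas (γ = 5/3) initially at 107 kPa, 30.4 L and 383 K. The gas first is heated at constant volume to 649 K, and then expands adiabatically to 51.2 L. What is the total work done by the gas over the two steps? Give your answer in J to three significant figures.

W_total ≈ 2430 J

Step 1 (isochoric): W = 0 (constant volume).
After step 1: P = 181.3 kPa (V unchanged).
Step 2 (adiabatic): W = (P₁V₁ − P₂V₂)/(γ−1) = (5512 − 3894)/0.667 = 2427 J.
W_total = 0 + 2427 = 2427 J.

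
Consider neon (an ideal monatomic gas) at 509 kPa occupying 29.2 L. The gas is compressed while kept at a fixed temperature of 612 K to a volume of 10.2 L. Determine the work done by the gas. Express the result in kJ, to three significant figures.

Isothermal: W = nRT ln(V₂/V₁) = P₁V₁ ln(V₂/V₁).
P₁V₁ = (509 kPa)(29.2 L) = 14863 J.
W = 14863 × ln(10.2/29.2) = 14863 × -1.052
W_by_gas = -15632 J.

W ≈ -15.6 kJ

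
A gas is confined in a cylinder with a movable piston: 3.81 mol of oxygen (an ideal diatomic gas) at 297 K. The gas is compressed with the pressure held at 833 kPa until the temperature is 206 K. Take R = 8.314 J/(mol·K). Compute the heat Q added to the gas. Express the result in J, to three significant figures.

Isobaric: W = nRΔT = (3.81)(8.314)(-91) = -2883 J.
ΔU = nCᵥΔT with Cᵥ = 5R/2: ΔU = (3.81)(20.79)(-91) = -7206 J.
Q = ΔU + W = -7206 − 2883 = -10089 J.

Q ≈ -10100 J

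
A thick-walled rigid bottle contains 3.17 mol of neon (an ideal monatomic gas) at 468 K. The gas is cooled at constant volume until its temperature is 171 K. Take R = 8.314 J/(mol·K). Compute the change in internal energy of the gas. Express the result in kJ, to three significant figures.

ΔU ≈ -11.7 kJ

Constant volume ⇒ W = 0, so Q = ΔU = nCᵥΔT with Cᵥ = 3R/2 = 12.47 J/(mol·K).
ΔU = (3.17)(12.47)(171 − 468) = -11741 J.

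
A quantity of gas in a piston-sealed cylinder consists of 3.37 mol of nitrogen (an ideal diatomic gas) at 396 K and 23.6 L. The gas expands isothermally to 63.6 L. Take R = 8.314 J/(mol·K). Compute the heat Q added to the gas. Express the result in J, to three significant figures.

Q ≈ 11000 J

Isothermal ⇒ ΔU = 0, so Q = W = nRT ln(V₂/V₁).
Q = (3.37)(8.314)(396) ln(63.6/23.6) = 11095 × 0.9914 = 10999 J.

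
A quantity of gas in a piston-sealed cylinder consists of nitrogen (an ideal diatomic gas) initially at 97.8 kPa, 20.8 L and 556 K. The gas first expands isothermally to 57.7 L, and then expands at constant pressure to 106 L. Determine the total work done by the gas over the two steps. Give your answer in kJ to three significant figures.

Step 1 (isothermal): W = P₁V₁ ln(V₂/V₁) = (2034) ln(57.7/20.8) = 2076 J.
After step 1: P = 35.26 kPa, V = 57.7 L, T = 556 K.
Step 2 (isobaric): W = PΔV = (35.26 kPa)(106 − 57.7 L) = 1703 J.
W_total = 2076 + 1703 = 3778 J.

W_total ≈ 3.78 kJ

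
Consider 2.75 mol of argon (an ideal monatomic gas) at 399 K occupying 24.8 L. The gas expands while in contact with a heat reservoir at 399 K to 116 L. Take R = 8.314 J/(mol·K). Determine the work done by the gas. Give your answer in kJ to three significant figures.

Isothermal: W = nRT ln(V₂/V₁).
W = (2.75)(8.314)(399) × ln(116/24.8)
  = 9123 × 1.543
W_by_gas = 14074 J.

W ≈ 14.1 kJ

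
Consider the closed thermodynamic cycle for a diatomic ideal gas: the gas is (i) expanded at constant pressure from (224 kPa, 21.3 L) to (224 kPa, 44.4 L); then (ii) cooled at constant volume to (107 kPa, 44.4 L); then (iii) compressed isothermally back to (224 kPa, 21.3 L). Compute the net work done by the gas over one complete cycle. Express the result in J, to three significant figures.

Leg (i): W = PΔV = (224)(44.4 − 21.3) = 5174 J.
Leg (ii): W = 0.
Leg (iii): W = PᵢVᵢ ln(V_f/Vᵢ) = (4751) ln(21.3/44.4) = -3490 J.
W_net = 5174 − 3490 = 1685 J.

W_net ≈ 1680 J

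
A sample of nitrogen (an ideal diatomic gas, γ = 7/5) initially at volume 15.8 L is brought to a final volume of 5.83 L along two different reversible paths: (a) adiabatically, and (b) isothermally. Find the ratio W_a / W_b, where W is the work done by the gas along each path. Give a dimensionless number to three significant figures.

Path (a) adiabatic: W = P₁V₁(1 − (V₁/V₂)^(γ−1))/(γ−1) → W_a/(P₁V₁) = -1.225.
Path (b) isothermal: W = P₁V₁ ln(V₂/V₁) → W_b/(P₁V₁) = -0.997.
W_a / W_b = -1.225 / -0.997 = 1.229.

W_a / W_b ≈ 1.23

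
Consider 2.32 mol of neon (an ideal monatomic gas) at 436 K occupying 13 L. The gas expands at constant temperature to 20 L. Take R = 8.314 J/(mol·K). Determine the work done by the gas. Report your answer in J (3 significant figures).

Isothermal: W = nRT ln(V₂/V₁).
W = (2.32)(8.314)(436) × ln(20/13)
  = 8410 × 0.4308
W_by_gas = 3623 J.

W ≈ 3620 J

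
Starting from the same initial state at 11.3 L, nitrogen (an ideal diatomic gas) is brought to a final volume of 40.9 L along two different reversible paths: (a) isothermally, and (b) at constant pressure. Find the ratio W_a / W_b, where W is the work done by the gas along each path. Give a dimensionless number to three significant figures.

W_a / W_b ≈ 0.491

Path (a) isothermal: W = P₁V₁ ln(V₂/V₁) → W_a/(P₁V₁) = 1.286.
Path (b) isobaric: W = P₁(V₂ − V₁) → W_b/(P₁V₁) = 2.619.
W_a / W_b = 1.286 / 2.619 = 0.4911.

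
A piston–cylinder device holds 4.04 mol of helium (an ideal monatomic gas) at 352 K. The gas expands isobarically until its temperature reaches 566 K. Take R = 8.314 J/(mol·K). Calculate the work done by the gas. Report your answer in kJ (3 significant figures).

W ≈ 7.19 kJ

Isobaric: W = P ΔV = nR ΔT.
W = (4.04)(8.314)(566 − 352) = 7188 J.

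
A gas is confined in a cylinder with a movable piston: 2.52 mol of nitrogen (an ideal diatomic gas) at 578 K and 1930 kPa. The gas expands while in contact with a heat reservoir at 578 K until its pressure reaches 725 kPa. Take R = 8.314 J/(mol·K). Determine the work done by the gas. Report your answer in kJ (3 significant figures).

W ≈ 11.9 kJ

Isothermal process: W = nRT ln(V₂/V₁) = nRT ln(P₁/P₂).
W = (2.52)(8.314)(578) × ln(1930/725)
  = 12110 × ln(2.662) = 12110 × 0.9791
W_by_gas = 11857 J.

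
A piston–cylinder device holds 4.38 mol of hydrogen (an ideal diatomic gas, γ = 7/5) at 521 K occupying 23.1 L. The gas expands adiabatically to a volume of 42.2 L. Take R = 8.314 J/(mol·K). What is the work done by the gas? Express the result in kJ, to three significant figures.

Adiabatic: TV^(γ−1) = const with γ = 7/5.
T₂ = T₁ (V₁/V₂)^(γ−1) = 521 × (23.1/42.2)^0.4 = 521 × 0.7858 = 409.4 K.
W_by = nCᵥ(T₁ − T₂) = (4.38)(20.79)(521 − 409.4) = 10159 J.

W ≈ 10.2 kJ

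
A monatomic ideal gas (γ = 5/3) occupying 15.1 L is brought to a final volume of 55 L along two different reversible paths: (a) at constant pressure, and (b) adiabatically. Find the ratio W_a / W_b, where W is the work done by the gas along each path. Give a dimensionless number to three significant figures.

W_a / W_b ≈ 3.05

Path (a) isobaric: W = P₁(V₂ − V₁) → W_a/(P₁V₁) = 2.642.
Path (b) adiabatic: W = P₁V₁(1 − (V₁/V₂)^(γ−1))/(γ−1) → W_b/(P₁V₁) = 0.8664.
W_a / W_b = 2.642 / 0.8664 = 3.05.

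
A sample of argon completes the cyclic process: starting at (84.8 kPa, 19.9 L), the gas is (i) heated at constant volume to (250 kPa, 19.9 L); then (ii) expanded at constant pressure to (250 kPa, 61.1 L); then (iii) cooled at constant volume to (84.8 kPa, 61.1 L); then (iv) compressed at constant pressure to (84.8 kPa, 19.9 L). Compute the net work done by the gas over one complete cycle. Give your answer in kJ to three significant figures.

Constant-volume legs do no work.
W(ii) = (250)(61.1 − 19.9) = 10300 J; W(iv) = (84.8)(19.9 − 61.1) = -3494 J.
W_net = 10300 − 3494 = 6806 J (the clockwise enclosed area).

W_net ≈ 6.81 kJ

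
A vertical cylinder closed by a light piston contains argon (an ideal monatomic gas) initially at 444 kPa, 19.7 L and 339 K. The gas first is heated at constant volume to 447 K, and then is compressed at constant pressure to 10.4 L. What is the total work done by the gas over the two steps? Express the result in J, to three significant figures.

Step 1 (isochoric): W = 0 (constant volume).
After step 1: P = 585.5 kPa (V unchanged).
Step 2 (isobaric): W = PΔV = (585.5 kPa)(10.4 − 19.7 L) = -5445 J.
W_total = 0 − 5445 = -5445 J.

W_total ≈ -5440 J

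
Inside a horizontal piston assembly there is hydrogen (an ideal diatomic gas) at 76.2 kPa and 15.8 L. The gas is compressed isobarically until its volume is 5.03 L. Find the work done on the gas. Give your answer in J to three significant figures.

Isobaric: W = P ΔV.
W = (76.2 kPa)(5.03 − 15.8 L) = (76.2)(-10.77) = -820.7 J.
Work on gas = −W_by = 820.7 J.

W ≈ 821 J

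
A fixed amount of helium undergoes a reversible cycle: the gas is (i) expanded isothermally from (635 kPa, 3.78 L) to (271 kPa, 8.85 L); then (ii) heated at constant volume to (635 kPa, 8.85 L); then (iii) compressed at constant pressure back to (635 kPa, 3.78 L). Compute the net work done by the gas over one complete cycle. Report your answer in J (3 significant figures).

Leg (i): W = PᵢVᵢ ln(V_f/Vᵢ) = (2400) ln(8.85/3.78) = 2042 J.
Leg (ii): W = 0.
Leg (iii): W = PΔV = (635)(3.78 − 8.85) = -3219 J.
W_net = 2042 − 3219 = -1178 J.

W_net ≈ -1180 J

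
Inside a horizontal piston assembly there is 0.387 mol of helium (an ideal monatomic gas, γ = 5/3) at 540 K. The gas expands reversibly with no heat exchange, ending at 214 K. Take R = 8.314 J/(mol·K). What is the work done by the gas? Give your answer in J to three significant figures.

W ≈ 1570 J

Adiabatic ⇒ Q = 0, so W_by = −ΔU = nCᵥ(T₁ − T₂).
Cᵥ = 3R/2 = 12.47 J/(mol·K).
W = (0.387)(12.47)(540 − 214) = 1573 J.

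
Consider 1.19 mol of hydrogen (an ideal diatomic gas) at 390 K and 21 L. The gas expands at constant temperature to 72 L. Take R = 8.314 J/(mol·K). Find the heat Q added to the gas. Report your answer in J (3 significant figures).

Q ≈ 4750 J

Isothermal ⇒ ΔU = 0, so Q = W = nRT ln(V₂/V₁).
Q = (1.19)(8.314)(390) ln(72/21) = 3859 × 1.232 = 4754 J.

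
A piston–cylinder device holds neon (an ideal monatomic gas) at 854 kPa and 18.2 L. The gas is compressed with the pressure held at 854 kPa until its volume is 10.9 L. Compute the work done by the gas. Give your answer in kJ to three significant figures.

Isobaric: W = P ΔV.
W = (854 kPa)(10.9 − 18.2 L) = (854)(-7.3) = -6234 J.

W ≈ -6.23 kJ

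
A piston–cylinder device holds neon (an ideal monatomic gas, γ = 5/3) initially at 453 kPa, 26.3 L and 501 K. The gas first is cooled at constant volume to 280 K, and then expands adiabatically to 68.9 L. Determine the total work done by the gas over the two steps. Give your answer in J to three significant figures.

Step 1 (isochoric): W = 0 (constant volume).
After step 1: P = 253.2 kPa (V unchanged).
Step 2 (adiabatic): W = (P₁V₁ − P₂V₂)/(γ−1) = (6658 − 3504)/0.667 = 4732 J.
W_total = 0 + 4732 = 4732 J.

W_total ≈ 4730 J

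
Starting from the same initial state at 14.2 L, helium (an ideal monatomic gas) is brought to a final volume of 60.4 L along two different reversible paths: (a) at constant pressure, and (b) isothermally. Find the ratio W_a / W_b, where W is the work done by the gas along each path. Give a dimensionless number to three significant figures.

W_a / W_b ≈ 2.25

Path (a) isobaric: W = P₁(V₂ − V₁) → W_a/(P₁V₁) = 3.254.
Path (b) isothermal: W = P₁V₁ ln(V₂/V₁) → W_b/(P₁V₁) = 1.448.
W_a / W_b = 3.254 / 1.448 = 2.247.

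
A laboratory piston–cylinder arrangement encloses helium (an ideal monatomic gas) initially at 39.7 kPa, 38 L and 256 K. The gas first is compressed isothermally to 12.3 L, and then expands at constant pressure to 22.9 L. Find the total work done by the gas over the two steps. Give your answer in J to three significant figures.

Step 1 (isothermal): W = P₁V₁ ln(V₂/V₁) = (1509) ln(12.3/38) = -1702 J.
After step 1: P = 122.7 kPa, V = 12.3 L, T = 256 K.
Step 2 (isobaric): W = PΔV = (122.7 kPa)(22.9 − 12.3 L) = 1300 J.
W_total = -1702 + 1300 = -401.6 J.

W_total ≈ -402 J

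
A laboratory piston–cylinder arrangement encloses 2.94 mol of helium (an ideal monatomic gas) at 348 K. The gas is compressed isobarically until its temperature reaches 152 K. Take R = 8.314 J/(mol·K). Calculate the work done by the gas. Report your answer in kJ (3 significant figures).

W ≈ -4.79 kJ

Isobaric: W = P ΔV = nR ΔT.
W = (2.94)(8.314)(152 − 348) = -4791 J.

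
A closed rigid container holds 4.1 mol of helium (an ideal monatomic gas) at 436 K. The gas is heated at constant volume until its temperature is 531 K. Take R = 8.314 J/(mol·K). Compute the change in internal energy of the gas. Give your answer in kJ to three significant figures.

Constant volume ⇒ W = 0, so Q = ΔU = nCᵥΔT with Cᵥ = 3R/2 = 12.47 J/(mol·K).
ΔU = (4.1)(12.47)(531 − 436) = 4857 J.

ΔU ≈ 4.86 kJ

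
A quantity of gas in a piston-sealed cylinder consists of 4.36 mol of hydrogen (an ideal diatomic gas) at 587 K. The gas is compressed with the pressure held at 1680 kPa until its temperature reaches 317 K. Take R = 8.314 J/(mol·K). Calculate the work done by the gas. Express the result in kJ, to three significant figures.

W ≈ -9.79 kJ

Isobaric: W = P ΔV = nR ΔT.
W = (4.36)(8.314)(317 − 587) = -9787 J.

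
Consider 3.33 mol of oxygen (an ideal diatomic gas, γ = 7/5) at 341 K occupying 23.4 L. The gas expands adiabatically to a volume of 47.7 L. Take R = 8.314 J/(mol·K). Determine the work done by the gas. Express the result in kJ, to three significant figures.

W ≈ 5.85 kJ

Adiabatic: TV^(γ−1) = const with γ = 7/5.
T₂ = T₁ (V₁/V₂)^(γ−1) = 341 × (23.4/47.7)^0.4 = 341 × 0.7521 = 256.5 K.
W_by = nCᵥ(T₁ − T₂) = (3.33)(20.79)(341 − 256.5) = 5851 J.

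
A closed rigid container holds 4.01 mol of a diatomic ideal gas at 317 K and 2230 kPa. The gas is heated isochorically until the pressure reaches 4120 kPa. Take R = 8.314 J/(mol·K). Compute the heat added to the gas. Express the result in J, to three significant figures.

Q ≈ 22400 J

Constant volume ⇒ W = 0, so Q = ΔU = nCᵥΔT with Cᵥ = 5R/2 = 20.79 J/(mol·K).
At constant V, T₂/T₁ = P₂/P₁ ⇒ ΔT = T₁(P₂/P₁ − 1) = 317·(4120/2230 − 1) = 268.7 K.
ΔU = (4.01)(20.79)(268.7) = 22393 J.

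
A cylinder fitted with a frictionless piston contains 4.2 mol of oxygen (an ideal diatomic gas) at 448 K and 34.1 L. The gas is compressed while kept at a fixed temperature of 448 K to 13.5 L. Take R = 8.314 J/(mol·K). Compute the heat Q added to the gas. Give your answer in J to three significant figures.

Q ≈ -14500 J

Isothermal ⇒ ΔU = 0, so Q = W = nRT ln(V₂/V₁).
Q = (4.2)(8.314)(448) ln(13.5/34.1) = 15644 × -0.9266 = -14496 J.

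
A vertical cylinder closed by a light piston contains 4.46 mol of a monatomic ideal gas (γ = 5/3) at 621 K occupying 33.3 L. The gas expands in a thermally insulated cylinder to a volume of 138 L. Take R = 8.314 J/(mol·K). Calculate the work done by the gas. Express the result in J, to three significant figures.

Adiabatic: TV^(γ−1) = const with γ = 5/3.
T₂ = T₁ (V₁/V₂)^(γ−1) = 621 × (33.3/138)^0.667 = 621 × 0.3876 = 240.7 K.
W_by = nCᵥ(T₁ − T₂) = (4.46)(12.47)(621 − 240.7) = 21153 J.

W ≈ 21200 J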